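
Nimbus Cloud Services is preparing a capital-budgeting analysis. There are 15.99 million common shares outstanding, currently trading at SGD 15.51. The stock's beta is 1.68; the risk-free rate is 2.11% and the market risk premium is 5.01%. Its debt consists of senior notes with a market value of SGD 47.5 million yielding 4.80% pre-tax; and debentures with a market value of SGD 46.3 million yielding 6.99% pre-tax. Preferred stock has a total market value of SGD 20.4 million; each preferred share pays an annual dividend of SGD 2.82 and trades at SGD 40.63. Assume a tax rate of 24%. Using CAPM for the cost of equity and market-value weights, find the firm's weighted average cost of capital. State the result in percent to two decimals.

8.76%

Cost of equity via CAPM: Re = 2.11% + 1.68 × 5.01% = 10.5268%.
Cost of preferred: Rp = 2.82 / 40.63 = 6.9407%.
Market value of equity E = 15.51 × 15.99m = 248.0049m.
Total capital V = 248.0049 + 20.4 + 47.5 + 46.3 = 362.2049.
Equity: weight = 248.0049/362.2049 = 0.6847; cost = 10.5268%.
Preferred: weight = 20.4/362.2049 = 0.0563; cost = 6.9407%.
Senior notes: weight = 47.5/362.2049 = 0.1311; after-tax cost = 4.8% × (1 − 24%) = 3.6480%.
Debentures: weight = 46.3/362.2049 = 0.1278; after-tax cost = 6.99% × (1 − 24%) = 5.3124%.
WACC = 0.6847 × 10.5268% + 0.0563 × 6.9407% + 0.1311 × 3.6480% + 0.1278 × 5.3124% = 8.7562%.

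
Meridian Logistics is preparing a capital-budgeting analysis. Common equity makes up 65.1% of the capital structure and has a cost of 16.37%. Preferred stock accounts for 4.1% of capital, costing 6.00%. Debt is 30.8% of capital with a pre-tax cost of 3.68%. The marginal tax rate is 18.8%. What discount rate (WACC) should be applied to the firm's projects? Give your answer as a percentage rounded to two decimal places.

After-tax cost of debt = 3.68% × (1 − 18.8%) = 2.9882%.
WACC = 0.651 × 16.3700% + 0.041 × 6.0000% + 0.308 × 2.9882% = 11.8232%.

11.82%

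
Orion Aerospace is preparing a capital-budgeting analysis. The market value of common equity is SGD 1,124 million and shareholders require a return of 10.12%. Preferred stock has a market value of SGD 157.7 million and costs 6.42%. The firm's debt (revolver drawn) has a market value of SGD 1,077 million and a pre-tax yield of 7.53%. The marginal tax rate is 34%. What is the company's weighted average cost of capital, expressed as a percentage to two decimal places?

7.52%

Total capital V = 1124 + 157.7 + 1077 = 2358.7.
Equity: weight = 1124/2358.7 = 0.4765; cost = 10.12%.
Preferred: weight = 157.7/2358.7 = 0.0669; cost = 6.42%.
Revolver drawn: weight = 1077/2358.7 = 0.4566; after-tax cost = 7.53% × (1 − 34%) = 4.9698%.
WACC = 0.4765 × 10.1200% + 0.0669 × 6.4200% + 0.4566 × 4.9698% = 7.5210%.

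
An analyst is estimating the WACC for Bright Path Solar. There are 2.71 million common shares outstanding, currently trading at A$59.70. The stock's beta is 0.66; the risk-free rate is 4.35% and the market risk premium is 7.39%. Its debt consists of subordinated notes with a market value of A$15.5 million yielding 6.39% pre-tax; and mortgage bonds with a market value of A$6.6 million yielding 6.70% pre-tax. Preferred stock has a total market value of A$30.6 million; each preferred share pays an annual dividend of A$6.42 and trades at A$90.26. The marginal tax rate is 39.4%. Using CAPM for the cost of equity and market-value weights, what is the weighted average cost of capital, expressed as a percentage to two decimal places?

Cost of equity via CAPM: Re = 4.35% + 0.66 × 7.39% = 9.2274%.
Cost of preferred: Rp = 6.42 / 90.26 = 7.1128%.
Market value of equity E = 59.7 × 2.71m = 161.787m.
Total capital V = 161.787 + 30.6 + 15.5 + 6.6 = 214.487.
Equity: weight = 161.787/214.487 = 0.7543; cost = 9.2274%.
Preferred: weight = 30.6/214.487 = 0.1427; cost = 7.1128%.
Subordinated notes: weight = 15.5/214.487 = 0.0723; after-tax cost = 6.39% × (1 − 39.4%) = 3.8723%.
Mortgage bonds: weight = 6.6/214.487 = 0.0308; after-tax cost = 6.7% × (1 − 39.4%) = 4.0602%.
WACC = 0.7543 × 9.2274% + 0.1427 × 7.1128% + 0.0723 × 3.8723% + 0.0308 × 4.0602% = 8.3797%.

8.38%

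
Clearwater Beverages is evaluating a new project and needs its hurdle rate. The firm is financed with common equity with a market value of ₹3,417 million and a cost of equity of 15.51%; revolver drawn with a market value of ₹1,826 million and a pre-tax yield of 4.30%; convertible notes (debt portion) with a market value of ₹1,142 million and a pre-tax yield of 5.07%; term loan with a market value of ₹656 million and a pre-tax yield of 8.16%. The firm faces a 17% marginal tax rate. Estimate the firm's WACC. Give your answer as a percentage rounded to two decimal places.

Total capital V = 3417 + 1826 + 1142 + 656 = 7041.
Equity: weight = 3417/7041 = 0.4853; cost = 15.51%.
Revolver drawn: weight = 1826/7041 = 0.2593; after-tax cost = 4.3% × (1 − 17%) = 3.5690%.
Convertible notes (debt portion): weight = 1142/7041 = 0.1622; after-tax cost = 5.07% × (1 − 17%) = 4.2081%.
Term loan: weight = 656/7041 = 0.0932; after-tax cost = 8.16% × (1 − 17%) = 6.7728%.
WACC = 0.4853 × 15.5100% + 0.2593 × 3.5690% + 0.1622 × 4.2081% + 0.0932 × 6.7728% = 9.7661%.

9.77%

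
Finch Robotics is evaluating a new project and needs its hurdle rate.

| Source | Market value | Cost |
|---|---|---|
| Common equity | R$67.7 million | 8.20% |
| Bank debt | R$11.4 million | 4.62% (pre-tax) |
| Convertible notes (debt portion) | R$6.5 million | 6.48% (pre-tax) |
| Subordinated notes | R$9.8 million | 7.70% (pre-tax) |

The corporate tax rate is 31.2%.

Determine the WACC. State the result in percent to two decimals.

Total capital V = 67.7 + 11.4 + 6.5 + 9.8 = 95.4.
Equity: weight = 67.7/95.4 = 0.7096; cost = 8.2%.
Bank debt: weight = 11.4/95.4 = 0.1195; after-tax cost = 4.62% × (1 − 31.2%) = 3.1786%.
Convertible notes (debt portion): weight = 6.5/95.4 = 0.0681; after-tax cost = 6.48% × (1 − 31.2%) = 4.4582%.
Subordinated notes: weight = 9.8/95.4 = 0.1027; after-tax cost = 7.7% × (1 − 31.2%) = 5.2976%.
WACC = 0.7096 × 8.2000% + 0.1195 × 3.1786% + 0.0681 × 4.4582% + 0.1027 × 5.2976% = 7.0469%.

7.05%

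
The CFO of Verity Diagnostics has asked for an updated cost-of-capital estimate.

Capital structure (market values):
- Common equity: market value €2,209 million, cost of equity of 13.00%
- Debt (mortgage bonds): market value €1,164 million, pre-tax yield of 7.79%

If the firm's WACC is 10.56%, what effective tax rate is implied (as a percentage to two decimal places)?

Total capital V = 2209 + 1164 = 3373.
Equity weight = 2209/3373 = 0.6549.
Mortgage bonds weight = 1164/3373 = 0.3451.
Equity contribution = 0.6549 × 13% = 8.5138%.
Debt contribution must be 10.56% − 8.5138% = 2.0462%.
0.3451 × 7.79% × (1 − T) = 2.0462%  ⇒  (1 − T) = 0.7612.
T = 23.8838%.

23.88%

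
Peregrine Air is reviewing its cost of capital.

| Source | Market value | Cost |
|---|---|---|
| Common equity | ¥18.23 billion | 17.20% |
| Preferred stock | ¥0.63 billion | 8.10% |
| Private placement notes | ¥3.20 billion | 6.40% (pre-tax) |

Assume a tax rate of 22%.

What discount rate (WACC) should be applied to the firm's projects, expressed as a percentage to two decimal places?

Total capital V = 18.23 + 0.63 + 3.2 = 22.06.
Equity: weight = 18.23/22.06 = 0.8264; cost = 17.2%.
Preferred: weight = 0.63/22.06 = 0.0286; cost = 8.1%.
Private placement notes: weight = 3.2/22.06 = 0.1451; after-tax cost = 6.4% × (1 − 22%) = 4.9920%.
WACC = 0.8264 × 17.2000% + 0.0286 × 8.1000% + 0.1451 × 4.9920% = 15.1692%.

15.17%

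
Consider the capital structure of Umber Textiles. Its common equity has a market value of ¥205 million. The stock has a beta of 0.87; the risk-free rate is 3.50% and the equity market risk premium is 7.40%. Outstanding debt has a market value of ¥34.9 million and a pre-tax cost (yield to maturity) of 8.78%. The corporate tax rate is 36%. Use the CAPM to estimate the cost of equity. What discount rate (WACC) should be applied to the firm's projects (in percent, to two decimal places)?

9.31%

Cost of equity via CAPM: Re = 3.5% + 0.87 × 7.4% = 9.9380%.
Total capital V = 205 + 34.9 = 239.9.
Equity: weight = 205/239.9 = 0.8545; cost = 9.938%.
Debt: weight = 34.9/239.9 = 0.1455; after-tax cost = 8.78% × (1 − 36%) = 5.6192%.
WACC = 0.8545 × 9.9380% + 0.1455 × 5.6192% = 9.3097%.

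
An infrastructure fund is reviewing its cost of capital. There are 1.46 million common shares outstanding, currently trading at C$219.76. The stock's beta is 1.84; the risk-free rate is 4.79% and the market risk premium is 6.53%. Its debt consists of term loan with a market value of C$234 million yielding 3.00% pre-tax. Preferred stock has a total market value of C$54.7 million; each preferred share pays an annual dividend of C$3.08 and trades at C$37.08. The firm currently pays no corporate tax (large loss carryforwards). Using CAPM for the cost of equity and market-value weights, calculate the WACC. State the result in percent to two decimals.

Cost of equity via CAPM: Re = 4.79% + 1.84 × 6.53% = 16.8052%.
Cost of preferred: Rp = 3.08 / 37.08 = 8.3064%.
Market value of equity E = 219.76 × 1.46m = 320.8496m.
Total capital V = 320.8496 + 54.7 + 234 = 609.5496.
Equity: weight = 320.8496/609.5496 = 0.5264; cost = 16.8052%.
Preferred: weight = 54.7/609.5496 = 0.0897; cost = 8.3064%.
Term loan: weight = 234/609.5496 = 0.3839; after-tax cost = 3% × (1 − 0%) = 3.0000%.
WACC = 0.5264 × 16.8052% + 0.0897 × 8.3064% + 0.3839 × 3.0000% = 10.7429%.

10.74%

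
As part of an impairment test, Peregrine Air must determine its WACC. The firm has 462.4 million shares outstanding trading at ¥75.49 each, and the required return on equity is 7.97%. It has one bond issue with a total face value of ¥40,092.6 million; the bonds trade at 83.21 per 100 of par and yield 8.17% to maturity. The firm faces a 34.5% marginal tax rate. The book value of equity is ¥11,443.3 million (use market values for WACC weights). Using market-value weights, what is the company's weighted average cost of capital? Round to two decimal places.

Market value of equity E = 75.49 × 462.4m = 34906.576m. Market value of debt D = 40092.6m × 83.21/100 = 33361.05246m.
Total capital V = 34906.576 + 33361.05246 = 68267.62846.
Equity: weight = 34906.576/68267.62846 = 0.5113; cost = 7.97%.
Bonds outstanding: weight = 33361.05246/68267.62846 = 0.4887; after-tax cost = 8.17% × (1 − 34.5%) = 5.3514%.
WACC = 0.5113 × 7.9700% + 0.4887 × 5.3514% = 6.6903%.

6.69%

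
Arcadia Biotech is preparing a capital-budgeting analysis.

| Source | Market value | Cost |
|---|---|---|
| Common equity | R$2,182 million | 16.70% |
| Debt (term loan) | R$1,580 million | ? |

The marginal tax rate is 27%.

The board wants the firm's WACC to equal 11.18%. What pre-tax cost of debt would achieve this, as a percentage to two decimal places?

Total capital V = 2182 + 1580 = 3762.
Equity weight = 2182/3762 = 0.5800.
Term loan weight = 1580/3762 = 0.4200.
Equity contribution = 0.5800 × 16.7% = 9.6862%.
Remaining for debt = 11.18% − 9.6862% = 1.4938%.
Rd × (1 − 27%) × 0.4200 = 1.4938%  ⇒  Rd = 4.8723%.

4.87%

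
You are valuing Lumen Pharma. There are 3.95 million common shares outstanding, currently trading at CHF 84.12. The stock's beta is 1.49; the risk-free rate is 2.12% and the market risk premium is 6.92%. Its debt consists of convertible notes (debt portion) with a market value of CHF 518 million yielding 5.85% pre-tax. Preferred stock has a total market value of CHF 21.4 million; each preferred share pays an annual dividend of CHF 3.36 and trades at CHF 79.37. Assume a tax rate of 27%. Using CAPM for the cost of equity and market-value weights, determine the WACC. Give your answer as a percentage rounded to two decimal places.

Cost of equity via CAPM: Re = 2.12% + 1.49 × 6.92% = 12.4308%.
Cost of preferred: Rp = 3.36 / 79.37 = 4.2333%.
Market value of equity E = 84.12 × 3.95m = 332.274m.
Total capital V = 332.274 + 21.4 + 518 = 871.674.
Equity: weight = 332.274/871.674 = 0.3812; cost = 12.4308%.
Preferred: weight = 21.4/871.674 = 0.0246; cost = 4.2333%.
Convertible notes (debt portion): weight = 518/871.674 = 0.5943; after-tax cost = 5.85% × (1 − 27%) = 4.2705%.
WACC = 0.3812 × 12.4308% + 0.0246 × 4.2333% + 0.5943 × 4.2705% = 7.3802%.

7.38%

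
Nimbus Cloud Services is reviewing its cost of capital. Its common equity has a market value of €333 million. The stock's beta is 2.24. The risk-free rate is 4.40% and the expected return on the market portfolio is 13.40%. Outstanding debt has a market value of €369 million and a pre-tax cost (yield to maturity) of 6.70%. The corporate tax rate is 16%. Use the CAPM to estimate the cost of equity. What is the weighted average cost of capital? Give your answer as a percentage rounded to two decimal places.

14.61%

Market risk premium = 13.4% − 4.4% = 9.0%.
Cost of equity via CAPM: Re = 4.4% + 2.24 × 9.0% = 24.5600%.
Total capital V = 333 + 369 = 702.
Equity: weight = 333/702 = 0.4744; cost = 24.56%.
Debt: weight = 369/702 = 0.5256; after-tax cost = 6.7% × (1 − 16%) = 5.6280%.
WACC = 0.4744 × 24.5600% + 0.5256 × 5.6280% = 14.6086%.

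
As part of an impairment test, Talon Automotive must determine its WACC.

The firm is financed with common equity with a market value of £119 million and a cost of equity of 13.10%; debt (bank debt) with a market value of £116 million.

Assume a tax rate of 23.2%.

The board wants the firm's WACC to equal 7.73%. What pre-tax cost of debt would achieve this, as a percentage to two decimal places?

Total capital V = 119 + 116 = 235.
Equity weight = 119/235 = 0.5064.
Bank debt weight = 116/235 = 0.4936.
Equity contribution = 0.5064 × 13.1% = 6.6336%.
Remaining for debt = 7.73% − 6.6336% = 1.0964%.
Rd × (1 − 23.2%) × 0.4936 = 1.0964%  ⇒  Rd = 2.8921%.

2.89%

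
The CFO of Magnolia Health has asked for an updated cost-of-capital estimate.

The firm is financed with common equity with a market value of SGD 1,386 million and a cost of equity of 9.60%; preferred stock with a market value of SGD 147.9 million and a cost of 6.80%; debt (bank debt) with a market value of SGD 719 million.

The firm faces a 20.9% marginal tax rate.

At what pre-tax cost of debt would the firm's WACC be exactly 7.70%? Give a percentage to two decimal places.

5.34%

Total capital V = 1386 + 147.9 + 719 = 2252.9.
Equity weight = 1386/2252.9 = 0.6152.
Preferred weight = 147.9/2252.9 = 0.0656.
Bank debt weight = 719/2252.9 = 0.3191.
Equity contribution = 0.6152 × 9.6% = 5.9060%.
Preferred contribution = 0.0656 × 6.8% = 0.4464%.
Remaining for debt = 7.7% − 6.3524% = 1.3476%.
Rd × (1 − 20.9%) × 0.3191 = 1.3476%  ⇒  Rd = 5.3382%.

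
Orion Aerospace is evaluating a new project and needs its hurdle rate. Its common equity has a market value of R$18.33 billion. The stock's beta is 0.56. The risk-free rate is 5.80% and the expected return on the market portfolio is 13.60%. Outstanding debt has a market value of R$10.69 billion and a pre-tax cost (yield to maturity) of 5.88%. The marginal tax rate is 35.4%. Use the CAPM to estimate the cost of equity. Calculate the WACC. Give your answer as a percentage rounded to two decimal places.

Market risk premium = 13.6% − 5.8% = 7.8%.
Cost of equity via CAPM: Re = 5.8% + 0.56 × 7.8% = 10.1680%.
Total capital V = 18.33 + 10.69 = 29.02.
Equity: weight = 18.33/29.02 = 0.6316; cost = 10.168%.
Debt: weight = 10.69/29.02 = 0.3684; after-tax cost = 5.88% × (1 − 35.4%) = 3.7985%.
WACC = 0.6316 × 10.1680% + 0.3684 × 3.7985% = 7.8217%.

7.82%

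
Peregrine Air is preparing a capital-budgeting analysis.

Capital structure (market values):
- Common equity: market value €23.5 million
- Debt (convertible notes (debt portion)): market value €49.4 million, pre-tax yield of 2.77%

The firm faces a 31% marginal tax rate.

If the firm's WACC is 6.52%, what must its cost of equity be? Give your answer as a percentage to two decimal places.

Total capital V = 23.5 + 49.4 = 72.9.
Equity weight = 23.5/72.9 = 0.3224.
Convertible notes (debt portion) weight = 49.4/72.9 = 0.6776.
Debt contribution = 0.6776 × 2.77% × (1 − 31%) = 1.2952%.
Required equity contribution = 6.52% − 1.2952% = 5.2248%.
Re = 5.2248% / 0.3224 = 16.2081%.

16.21%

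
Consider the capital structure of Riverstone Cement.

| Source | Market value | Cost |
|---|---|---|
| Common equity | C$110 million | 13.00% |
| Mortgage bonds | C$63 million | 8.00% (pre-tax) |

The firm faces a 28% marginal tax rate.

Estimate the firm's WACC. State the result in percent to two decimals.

10.36%

Total capital V = 110 + 63 = 173.
Equity: weight = 110/173 = 0.6358; cost = 13%.
Mortgage bonds: weight = 63/173 = 0.3642; after-tax cost = 8% × (1 − 28%) = 5.7600%.
WACC = 0.6358 × 13.0000% + 0.3642 × 5.7600% = 10.3635%.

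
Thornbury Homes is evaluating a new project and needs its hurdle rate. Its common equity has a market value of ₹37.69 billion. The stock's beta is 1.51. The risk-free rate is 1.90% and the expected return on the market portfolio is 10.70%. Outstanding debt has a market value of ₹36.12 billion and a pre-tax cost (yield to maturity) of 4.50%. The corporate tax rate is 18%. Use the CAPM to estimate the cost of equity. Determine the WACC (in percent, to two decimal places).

Market risk premium = 10.7% − 1.9% = 8.8%.
Cost of equity via CAPM: Re = 1.9% + 1.51 × 8.8% = 15.1880%.
Total capital V = 37.69 + 36.12 = 73.81.
Equity: weight = 37.69/73.81 = 0.5106; cost = 15.188%.
Debt: weight = 36.12/73.81 = 0.4894; after-tax cost = 4.5% × (1 − 18%) = 3.6900%.
WACC = 0.5106 × 15.1880% + 0.4894 × 3.6900% = 9.5613%.

9.56%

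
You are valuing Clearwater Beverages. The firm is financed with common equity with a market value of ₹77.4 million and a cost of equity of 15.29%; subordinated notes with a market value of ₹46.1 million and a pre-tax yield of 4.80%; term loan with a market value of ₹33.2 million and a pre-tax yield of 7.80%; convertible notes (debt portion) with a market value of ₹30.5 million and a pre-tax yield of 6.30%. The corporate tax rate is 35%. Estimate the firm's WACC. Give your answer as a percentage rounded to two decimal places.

8.66%

Total capital V = 77.4 + 46.1 + 33.2 + 30.5 = 187.2.
Equity: weight = 77.4/187.2 = 0.4135; cost = 15.29%.
Subordinated notes: weight = 46.1/187.2 = 0.2463; after-tax cost = 4.8% × (1 − 35%) = 3.1200%.
Term loan: weight = 33.2/187.2 = 0.1774; after-tax cost = 7.8% × (1 − 35%) = 5.0700%.
Convertible notes (debt portion): weight = 30.5/187.2 = 0.1629; after-tax cost = 6.3% × (1 − 35%) = 4.0950%.
WACC = 0.4135 × 15.2900% + 0.2463 × 3.1200% + 0.1774 × 5.0700% + 0.1629 × 4.0950% = 8.6565%.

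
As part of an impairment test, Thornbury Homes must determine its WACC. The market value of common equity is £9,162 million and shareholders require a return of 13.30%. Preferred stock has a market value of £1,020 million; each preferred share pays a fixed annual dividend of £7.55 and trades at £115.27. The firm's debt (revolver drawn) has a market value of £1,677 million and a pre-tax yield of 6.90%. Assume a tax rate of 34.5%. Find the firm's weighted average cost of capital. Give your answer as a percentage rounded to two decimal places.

11.48%

Cost of preferred: Rp = 7.55 / 115.27 = 6.5498%.
Total capital V = 9162 + 1020 + 1677 = 11859.
Equity: weight = 9162/11859 = 0.7726; cost = 13.3%.
Preferred: weight = 1020/11859 = 0.0860; cost = 6.5498%.
Revolver drawn: weight = 1677/11859 = 0.1414; after-tax cost = 6.9% × (1 − 34.5%) = 4.5195%.
WACC = 0.7726 × 13.3000% + 0.0860 × 6.5498% + 0.1414 × 4.5195% = 11.4777%.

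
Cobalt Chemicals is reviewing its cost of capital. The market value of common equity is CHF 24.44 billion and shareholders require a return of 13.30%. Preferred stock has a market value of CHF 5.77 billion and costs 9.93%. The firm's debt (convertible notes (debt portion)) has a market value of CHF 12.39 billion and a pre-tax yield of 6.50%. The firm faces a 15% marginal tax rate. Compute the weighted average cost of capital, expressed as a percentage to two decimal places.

10.58%

Total capital V = 24.44 + 5.77 + 12.39 = 42.6.
Equity: weight = 24.44/42.6 = 0.5737; cost = 13.3%.
Preferred: weight = 5.77/42.6 = 0.1354; cost = 9.93%.
Convertible notes (debt portion): weight = 12.39/42.6 = 0.2908; after-tax cost = 6.5% × (1 − 15%) = 5.5250%.
WACC = 0.5737 × 13.3000% + 0.1354 × 9.9300% + 0.2908 × 5.5250% = 10.5822%.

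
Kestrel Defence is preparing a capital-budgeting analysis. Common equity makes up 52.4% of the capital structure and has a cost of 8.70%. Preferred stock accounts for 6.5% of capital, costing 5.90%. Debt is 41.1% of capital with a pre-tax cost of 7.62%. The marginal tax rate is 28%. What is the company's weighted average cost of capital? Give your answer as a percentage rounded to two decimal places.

After-tax cost of debt = 7.62% × (1 − 28%) = 5.4864%.
WACC = 0.524 × 8.7000% + 0.065 × 5.9000% + 0.411 × 5.4864% = 7.1972%.

7.20%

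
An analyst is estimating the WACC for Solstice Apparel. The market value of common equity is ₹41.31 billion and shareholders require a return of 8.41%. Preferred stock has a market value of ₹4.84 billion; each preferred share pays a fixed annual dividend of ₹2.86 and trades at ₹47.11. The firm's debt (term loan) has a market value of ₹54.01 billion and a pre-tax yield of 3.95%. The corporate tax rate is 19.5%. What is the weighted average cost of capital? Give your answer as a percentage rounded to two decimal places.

Cost of preferred: Rp = 2.86 / 47.11 = 6.0709%.
Total capital V = 41.31 + 4.84 + 54.01 = 100.16.
Equity: weight = 41.31/100.16 = 0.4124; cost = 8.41%.
Preferred: weight = 4.84/100.16 = 0.0483; cost = 6.0709%.
Term loan: weight = 54.01/100.16 = 0.5392; after-tax cost = 3.95% × (1 − 19.5%) = 3.1797%.
WACC = 0.4124 × 8.4100% + 0.0483 × 6.0709% + 0.5392 × 3.1797% = 5.4766%.

5.48%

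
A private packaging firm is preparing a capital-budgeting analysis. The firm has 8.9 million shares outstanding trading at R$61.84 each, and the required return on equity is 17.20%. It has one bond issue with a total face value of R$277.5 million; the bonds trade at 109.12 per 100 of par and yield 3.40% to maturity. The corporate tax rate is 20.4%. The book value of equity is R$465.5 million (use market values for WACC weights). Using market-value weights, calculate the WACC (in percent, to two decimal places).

12.06%

Market value of equity E = 61.84 × 8.9m = 550.376m. Market value of debt D = 277.5m × 109.12/100 = 302.808m.
Total capital V = 550.376 + 302.808 = 853.184.
Equity: weight = 550.376/853.184 = 0.6451; cost = 17.2%.
Bonds outstanding: weight = 302.808/853.184 = 0.3549; after-tax cost = 3.4% × (1 − 20.4%) = 2.7064%.
WACC = 0.6451 × 17.2000% + 0.3549 × 2.7064% = 12.0560%.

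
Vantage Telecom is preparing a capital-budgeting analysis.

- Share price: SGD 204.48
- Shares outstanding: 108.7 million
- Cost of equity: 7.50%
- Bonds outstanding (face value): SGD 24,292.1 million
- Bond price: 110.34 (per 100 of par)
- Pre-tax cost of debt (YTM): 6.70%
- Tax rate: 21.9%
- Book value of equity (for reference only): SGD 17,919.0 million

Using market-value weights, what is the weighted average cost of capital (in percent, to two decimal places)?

6.26%

Market value of equity E = 204.48 × 108.7m = 22226.976m. Market value of debt D = 24292.1m × 110.34/100 = 26803.90314m.
Total capital V = 22226.976 + 26803.90314 = 49030.87914.
Equity: weight = 22226.976/49030.87914 = 0.4533; cost = 7.5%.
Bonds outstanding: weight = 26803.90314/49030.87914 = 0.5467; after-tax cost = 6.7% × (1 − 21.9%) = 5.2327%.
WACC = 0.4533 × 7.5000% + 0.5467 × 5.2327% = 6.2605%.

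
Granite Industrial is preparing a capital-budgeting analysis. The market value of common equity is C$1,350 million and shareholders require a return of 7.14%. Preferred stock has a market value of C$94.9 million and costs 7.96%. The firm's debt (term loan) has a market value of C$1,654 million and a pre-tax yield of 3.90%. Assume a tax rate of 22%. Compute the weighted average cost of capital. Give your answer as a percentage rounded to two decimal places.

Total capital V = 1350 + 94.9 + 1654 = 3098.9.
Equity: weight = 1350/3098.9 = 0.4356; cost = 7.14%.
Preferred: weight = 94.9/3098.9 = 0.0306; cost = 7.96%.
Term loan: weight = 1654/3098.9 = 0.5337; after-tax cost = 3.9% × (1 − 22%) = 3.0420%.
WACC = 0.4356 × 7.1400% + 0.0306 × 7.9600% + 0.5337 × 3.0420% = 4.9779%.

4.98%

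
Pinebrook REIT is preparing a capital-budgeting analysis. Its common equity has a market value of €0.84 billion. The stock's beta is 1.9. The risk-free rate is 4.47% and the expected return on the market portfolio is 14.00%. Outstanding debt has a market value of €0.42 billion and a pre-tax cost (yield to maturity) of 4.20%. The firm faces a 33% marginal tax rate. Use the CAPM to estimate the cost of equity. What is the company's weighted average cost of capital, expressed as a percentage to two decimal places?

15.99%

Market risk premium = 14.0% − 4.47% = 9.53%.
Cost of equity via CAPM: Re = 4.47% + 1.9 × 9.53% = 22.5770%.
Total capital V = 0.84 + 0.42 = 1.26.
Equity: weight = 0.84/1.26 = 0.6667; cost = 22.577%.
Debt: weight = 0.42/1.26 = 0.3333; after-tax cost = 4.2% × (1 − 33%) = 2.8140%.
WACC = 0.6667 × 22.5770% + 0.3333 × 2.8140% = 15.9893%.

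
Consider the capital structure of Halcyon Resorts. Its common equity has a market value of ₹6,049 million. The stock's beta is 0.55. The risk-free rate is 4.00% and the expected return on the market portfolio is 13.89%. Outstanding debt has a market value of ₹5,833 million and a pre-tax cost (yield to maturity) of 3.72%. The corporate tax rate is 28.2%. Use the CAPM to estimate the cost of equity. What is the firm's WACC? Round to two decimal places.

Market risk premium = 13.89% − 4.0% = 9.89%.
Cost of equity via CAPM: Re = 4.0% + 0.55 × 9.89% = 9.4395%.
Total capital V = 6049 + 5833 = 11882.
Equity: weight = 6049/11882 = 0.5091; cost = 9.4395%.
Debt: weight = 5833/11882 = 0.4909; after-tax cost = 3.72% × (1 − 28.2%) = 2.6710%.
WACC = 0.5091 × 9.4395% + 0.4909 × 2.6710% = 6.1168%.

6.12%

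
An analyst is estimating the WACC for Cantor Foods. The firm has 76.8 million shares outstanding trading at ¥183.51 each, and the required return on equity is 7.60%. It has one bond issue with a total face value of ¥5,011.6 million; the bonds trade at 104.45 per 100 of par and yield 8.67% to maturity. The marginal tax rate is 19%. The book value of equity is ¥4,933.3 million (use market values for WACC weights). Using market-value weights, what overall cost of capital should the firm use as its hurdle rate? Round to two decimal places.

7.44%

Market value of equity E = 183.51 × 76.8m = 14093.568m. Market value of debt D = 5011.6m × 104.45/100 = 5234.6162m.
Total capital V = 14093.568 + 5234.6162 = 19328.1842.
Equity: weight = 14093.568/19328.1842 = 0.7292; cost = 7.6%.
Bonds outstanding: weight = 5234.6162/19328.1842 = 0.2708; after-tax cost = 8.67% × (1 − 19%) = 7.0227%.
WACC = 0.7292 × 7.6000% + 0.2708 × 7.0227% = 7.4437%.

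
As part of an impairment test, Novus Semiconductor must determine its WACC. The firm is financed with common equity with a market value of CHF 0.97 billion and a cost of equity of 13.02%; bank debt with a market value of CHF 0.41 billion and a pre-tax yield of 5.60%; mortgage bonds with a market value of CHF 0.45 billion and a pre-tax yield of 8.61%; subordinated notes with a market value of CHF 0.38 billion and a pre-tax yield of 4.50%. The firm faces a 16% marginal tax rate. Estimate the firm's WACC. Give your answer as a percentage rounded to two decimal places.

8.71%

Total capital V = 0.97 + 0.41 + 0.45 + 0.38 = 2.21.
Equity: weight = 0.97/2.21 = 0.4389; cost = 13.02%.
Bank debt: weight = 0.41/2.21 = 0.1855; after-tax cost = 5.6% × (1 − 16%) = 4.7040%.
Mortgage bonds: weight = 0.45/2.21 = 0.2036; after-tax cost = 8.61% × (1 − 16%) = 7.2324%.
Subordinated notes: weight = 0.38/2.21 = 0.1719; after-tax cost = 4.5% × (1 − 16%) = 3.7800%.
WACC = 0.4389 × 13.0200% + 0.1855 × 4.7040% + 0.2036 × 7.2324% + 0.1719 × 3.7800% = 8.7100%.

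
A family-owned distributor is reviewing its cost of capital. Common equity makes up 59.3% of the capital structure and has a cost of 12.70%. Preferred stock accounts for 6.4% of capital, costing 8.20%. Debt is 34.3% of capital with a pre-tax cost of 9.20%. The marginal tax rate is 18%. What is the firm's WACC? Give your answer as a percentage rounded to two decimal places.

After-tax cost of debt = 9.2% × (1 − 18%) = 7.5440%.
WACC = 0.593 × 12.7000% + 0.064 × 8.2000% + 0.343 × 7.5440% = 10.6435%.

10.64%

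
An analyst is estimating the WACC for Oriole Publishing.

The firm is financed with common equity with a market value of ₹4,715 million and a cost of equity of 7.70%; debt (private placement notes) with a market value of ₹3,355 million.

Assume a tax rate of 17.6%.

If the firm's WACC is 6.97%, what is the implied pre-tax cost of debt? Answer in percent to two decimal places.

Total capital V = 4715 + 3355 = 8070.
Equity weight = 4715/8070 = 0.5843.
Private placement notes weight = 3355/8070 = 0.4157.
Equity contribution = 0.5843 × 7.7% = 4.4988%.
Remaining for debt = 6.97% − 4.4988% = 2.4712%.
Rd × (1 − 17.6%) × 0.4157 = 2.4712%  ⇒  Rd = 7.2137%.

7.21%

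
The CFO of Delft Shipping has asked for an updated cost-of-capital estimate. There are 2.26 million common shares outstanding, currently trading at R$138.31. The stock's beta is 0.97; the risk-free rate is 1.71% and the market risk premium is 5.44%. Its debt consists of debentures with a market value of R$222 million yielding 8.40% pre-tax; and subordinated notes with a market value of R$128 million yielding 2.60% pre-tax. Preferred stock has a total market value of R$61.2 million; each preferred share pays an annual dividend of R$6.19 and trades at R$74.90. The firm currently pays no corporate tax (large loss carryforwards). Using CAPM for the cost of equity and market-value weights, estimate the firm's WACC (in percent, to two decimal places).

Cost of equity via CAPM: Re = 1.71% + 0.97 × 5.44% = 6.9868%.
Cost of preferred: Rp = 6.19 / 74.9 = 8.2644%.
Market value of equity E = 138.31 × 2.26m = 312.5806m.
Total capital V = 312.5806 + 61.2 + 222 + 128 = 723.7806.
Equity: weight = 312.5806/723.7806 = 0.4319; cost = 6.9868%.
Preferred: weight = 61.2/723.7806 = 0.0846; cost = 8.2644%.
Debentures: weight = 222/723.7806 = 0.3067; after-tax cost = 8.4% × (1 − 0%) = 8.4000%.
Subordinated notes: weight = 128/723.7806 = 0.1768; after-tax cost = 2.6% × (1 − 0%) = 2.6000%.
WACC = 0.4319 × 6.9868% + 0.0846 × 8.2644% + 0.3067 × 8.4000% + 0.1768 × 2.6000% = 6.7525%.

6.75%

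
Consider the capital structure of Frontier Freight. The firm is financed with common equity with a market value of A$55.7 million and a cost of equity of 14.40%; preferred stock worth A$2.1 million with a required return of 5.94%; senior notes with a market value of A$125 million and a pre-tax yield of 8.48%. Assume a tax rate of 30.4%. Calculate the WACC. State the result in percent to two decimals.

8.49%

Total capital V = 55.7 + 2.1 + 125 = 182.8.
Equity: weight = 55.7/182.8 = 0.3047; cost = 14.4%.
Preferred: weight = 2.1/182.8 = 0.0115; cost = 5.94%.
Senior notes: weight = 125/182.8 = 0.6838; after-tax cost = 8.48% × (1 − 30.4%) = 5.9021%.
WACC = 0.3047 × 14.4000% + 0.0115 × 5.9400% + 0.6838 × 5.9021% = 8.4919%.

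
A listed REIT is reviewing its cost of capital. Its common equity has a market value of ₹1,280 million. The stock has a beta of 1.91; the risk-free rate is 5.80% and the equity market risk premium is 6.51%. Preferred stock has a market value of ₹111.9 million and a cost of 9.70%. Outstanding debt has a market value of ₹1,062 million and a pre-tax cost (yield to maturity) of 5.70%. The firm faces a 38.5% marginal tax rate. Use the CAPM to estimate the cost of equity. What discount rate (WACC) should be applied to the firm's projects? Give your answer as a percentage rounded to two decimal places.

Cost of equity via CAPM: Re = 5.8% + 1.91 × 6.51% = 18.2341%.
Total capital V = 1280 + 111.9 + 1062 = 2453.9.
Equity: weight = 1280/2453.9 = 0.5216; cost = 18.2341%.
Preferred: weight = 111.9/2453.9 = 0.0456; cost = 9.7%.
Debt: weight = 1062/2453.9 = 0.4328; after-tax cost = 5.7% × (1 − 38.5%) = 3.5055%.
WACC = 0.5216 × 18.2341% + 0.0456 × 9.7000% + 0.4328 × 3.5055% = 11.4707%.

11.47%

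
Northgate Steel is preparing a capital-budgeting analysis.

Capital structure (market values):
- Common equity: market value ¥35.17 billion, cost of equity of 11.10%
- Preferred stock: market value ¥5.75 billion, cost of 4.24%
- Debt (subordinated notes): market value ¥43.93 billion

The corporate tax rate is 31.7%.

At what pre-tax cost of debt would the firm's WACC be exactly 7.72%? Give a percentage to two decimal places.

8.01%

Total capital V = 35.17 + 5.75 + 43.93 = 84.85.
Equity weight = 35.17/84.85 = 0.4145.
Preferred weight = 5.75/84.85 = 0.0678.
Subordinated notes weight = 43.93/84.85 = 0.5177.
Equity contribution = 0.4145 × 11.1% = 4.6009%.
Preferred contribution = 0.0678 × 4.24% = 0.2873%.
Remaining for debt = 7.72% − 4.8882% = 2.8318%.
Rd × (1 − 31.7%) × 0.5177 = 2.8318%  ⇒  Rd = 8.0080%.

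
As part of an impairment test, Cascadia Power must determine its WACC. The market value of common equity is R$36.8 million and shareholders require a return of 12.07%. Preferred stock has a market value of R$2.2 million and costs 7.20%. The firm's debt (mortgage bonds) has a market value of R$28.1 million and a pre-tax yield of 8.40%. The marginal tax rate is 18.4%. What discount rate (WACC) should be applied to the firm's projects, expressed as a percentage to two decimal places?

9.73%

Total capital V = 36.8 + 2.2 + 28.1 = 67.1.
Equity: weight = 36.8/67.1 = 0.5484; cost = 12.07%.
Preferred: weight = 2.2/67.1 = 0.0328; cost = 7.2%.
Mortgage bonds: weight = 28.1/67.1 = 0.4188; after-tax cost = 8.4% × (1 − 18.4%) = 6.8544%.
WACC = 0.5484 × 12.0700% + 0.0328 × 7.2000% + 0.4188 × 6.8544% = 9.7261%.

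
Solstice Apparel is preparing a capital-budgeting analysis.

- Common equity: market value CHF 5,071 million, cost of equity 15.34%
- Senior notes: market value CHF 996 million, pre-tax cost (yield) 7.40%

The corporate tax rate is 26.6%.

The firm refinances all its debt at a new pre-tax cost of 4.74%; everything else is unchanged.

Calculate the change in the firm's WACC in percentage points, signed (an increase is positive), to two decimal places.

Current WACC:
Total capital V = 5071 + 996 = 6067.
Equity: weight = 5071/6067 = 0.8358; cost = 15.34%.
Senior notes: weight = 996/6067 = 0.1642; after-tax cost = 7.4% × (1 − 26.6%) = 5.4316%.
WACC = 0.8358 × 15.3400% + 0.1642 × 5.4316% = 13.7134%.
After the change:
Total capital V = 5071 + 996 = 6067.
Equity: weight = 5071/6067 = 0.8358; cost = 15.34%.
Senior notes: weight = 996/6067 = 0.1642; after-tax cost = 4.74% × (1 − 26.6%) = 3.4792%.
WACC = 0.8358 × 15.3400% + 0.1642 × 3.4792% = 13.3928%.
Change in WACC = 13.3928% − 13.7134% = -0.3205 pp.

-0.32 pp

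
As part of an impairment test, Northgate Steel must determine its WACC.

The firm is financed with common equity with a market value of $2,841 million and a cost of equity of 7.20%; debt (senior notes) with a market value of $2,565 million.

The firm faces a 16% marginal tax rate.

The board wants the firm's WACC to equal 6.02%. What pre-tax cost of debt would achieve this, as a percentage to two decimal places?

5.61%

Total capital V = 2841 + 2565 = 5406.
Equity weight = 2841/5406 = 0.5255.
Senior notes weight = 2565/5406 = 0.4745.
Equity contribution = 0.5255 × 7.2% = 3.7838%.
Remaining for debt = 6.02% − 3.7838% = 2.2362%.
Rd × (1 − 16%) × 0.4745 = 2.2362%  ⇒  Rd = 5.6107%.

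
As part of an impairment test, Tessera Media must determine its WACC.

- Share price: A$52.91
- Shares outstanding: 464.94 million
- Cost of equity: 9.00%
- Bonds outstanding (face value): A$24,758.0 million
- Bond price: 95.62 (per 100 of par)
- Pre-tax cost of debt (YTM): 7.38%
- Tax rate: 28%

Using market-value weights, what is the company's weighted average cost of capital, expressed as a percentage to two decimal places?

7.19%

Market value of equity E = 52.91 × 464.94m = 24599.9754m. Market value of debt D = 24758m × 95.62/100 = 23673.5996m.
Total capital V = 24599.9754 + 23673.5996 = 48273.575.
Equity: weight = 24599.9754/48273.575 = 0.5096; cost = 9%.
Bonds outstanding: weight = 23673.5996/48273.575 = 0.4904; after-tax cost = 7.38% × (1 − 28%) = 5.3136%.
WACC = 0.5096 × 9.0000% + 0.4904 × 5.3136% = 7.1922%.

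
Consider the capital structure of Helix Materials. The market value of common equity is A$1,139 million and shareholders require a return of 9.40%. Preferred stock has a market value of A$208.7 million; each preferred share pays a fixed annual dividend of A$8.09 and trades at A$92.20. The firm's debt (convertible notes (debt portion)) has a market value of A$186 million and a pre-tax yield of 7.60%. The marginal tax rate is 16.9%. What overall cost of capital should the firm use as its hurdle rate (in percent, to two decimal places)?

Cost of preferred: Rp = 8.09 / 92.2 = 8.7744%.
Total capital V = 1139 + 208.7 + 186 = 1533.7.
Equity: weight = 1139/1533.7 = 0.7426; cost = 9.4%.
Preferred: weight = 208.7/1533.7 = 0.1361; cost = 8.7744%.
Convertible notes (debt portion): weight = 186/1533.7 = 0.1213; after-tax cost = 7.6% × (1 − 16.9%) = 6.3156%.
WACC = 0.7426 × 9.4000% + 0.1361 × 8.7744% + 0.1213 × 6.3156% = 8.9408%.

8.94%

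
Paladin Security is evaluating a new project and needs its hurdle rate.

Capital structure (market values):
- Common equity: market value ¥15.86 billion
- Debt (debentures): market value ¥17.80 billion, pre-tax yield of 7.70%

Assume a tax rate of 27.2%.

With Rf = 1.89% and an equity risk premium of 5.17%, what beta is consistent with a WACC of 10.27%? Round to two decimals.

2.63

Total capital V = 15.86 + 17.8 = 33.66.
Equity weight = 15.86/33.66 = 0.4712.
Debentures weight = 17.8/33.66 = 0.5288.
Debt contribution = 0.5288 × 7.7% × (1 − 27.2%) = 2.9643%.
Required equity contribution = 10.27% − 2.9643% = 7.3057%  ⇒  Re = 15.5050%.
CAPM: 15.5050% = 1.89% + β × 5.17%  ⇒  β = 2.6335.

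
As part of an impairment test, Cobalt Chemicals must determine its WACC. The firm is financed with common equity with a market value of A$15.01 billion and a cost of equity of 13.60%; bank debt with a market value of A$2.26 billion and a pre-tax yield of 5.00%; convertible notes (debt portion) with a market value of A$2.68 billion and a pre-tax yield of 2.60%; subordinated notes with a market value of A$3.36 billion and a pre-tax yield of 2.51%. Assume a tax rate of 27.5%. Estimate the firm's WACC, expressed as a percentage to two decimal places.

9.59%

Total capital V = 15.01 + 2.26 + 2.68 + 3.36 = 23.31.
Equity: weight = 15.01/23.31 = 0.6439; cost = 13.6%.
Bank debt: weight = 2.26/23.31 = 0.0970; after-tax cost = 5% × (1 − 27.5%) = 3.6250%.
Convertible notes (debt portion): weight = 2.68/23.31 = 0.1150; after-tax cost = 2.6% × (1 − 27.5%) = 1.8850%.
Subordinated notes: weight = 3.36/23.31 = 0.1441; after-tax cost = 2.51% × (1 − 27.5%) = 1.8197%.
WACC = 0.6439 × 13.6000% + 0.0970 × 3.6250% + 0.1150 × 1.8850% + 0.1441 × 1.8197% = 9.5879%.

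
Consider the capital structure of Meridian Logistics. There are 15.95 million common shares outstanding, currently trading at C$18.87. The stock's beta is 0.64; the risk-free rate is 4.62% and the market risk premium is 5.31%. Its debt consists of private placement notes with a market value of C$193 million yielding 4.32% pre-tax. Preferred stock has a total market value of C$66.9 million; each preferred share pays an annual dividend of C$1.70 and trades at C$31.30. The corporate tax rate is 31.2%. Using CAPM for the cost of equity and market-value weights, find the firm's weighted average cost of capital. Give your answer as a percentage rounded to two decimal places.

5.97%

Cost of equity via CAPM: Re = 4.62% + 0.64 × 5.31% = 8.0184%.
Cost of preferred: Rp = 1.7 / 31.3 = 5.4313%.
Market value of equity E = 18.87 × 15.95m = 300.9765m.
Total capital V = 300.9765 + 66.9 + 193 = 560.8765.
Equity: weight = 300.9765/560.8765 = 0.5366; cost = 8.0184%.
Preferred: weight = 66.9/560.8765 = 0.1193; cost = 5.4313%.
Private placement notes: weight = 193/560.8765 = 0.3441; after-tax cost = 4.32% × (1 − 31.2%) = 2.9722%.
WACC = 0.5366 × 8.0184% + 0.1193 × 5.4313% + 0.3441 × 2.9722% = 5.9734%.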